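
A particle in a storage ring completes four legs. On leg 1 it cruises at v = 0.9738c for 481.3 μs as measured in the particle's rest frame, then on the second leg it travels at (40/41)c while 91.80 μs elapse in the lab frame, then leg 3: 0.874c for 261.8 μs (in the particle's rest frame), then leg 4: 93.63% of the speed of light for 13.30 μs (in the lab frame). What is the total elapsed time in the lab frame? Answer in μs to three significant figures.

Δt = 2760 μs

Leg 1: γ = 1/√(1 − 0.9738²) = 1/√0.05171 = 4.397; Δt_1 = 4.397 × 481.3 = 2116 μs.
Leg 2: 91.80 μs is already measured in the lab frame.
Leg 3: γ = 1/√(1 − 0.874²) = 1/√0.2361 = 2.058; Δt_3 = 2.058 × 261.8 = 538.8 μs.
Leg 4: 13.30 μs is already measured in the lab frame.
Total: 2116 + 91.80 + 538.8 + 13.30 μs.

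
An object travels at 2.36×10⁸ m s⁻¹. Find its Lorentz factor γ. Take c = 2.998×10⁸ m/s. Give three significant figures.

β = 2.36×10⁸/2.998×10⁸ = 0.7872; γ = 1/√(1 − 0.7872²) = 1.622

γ = 1.62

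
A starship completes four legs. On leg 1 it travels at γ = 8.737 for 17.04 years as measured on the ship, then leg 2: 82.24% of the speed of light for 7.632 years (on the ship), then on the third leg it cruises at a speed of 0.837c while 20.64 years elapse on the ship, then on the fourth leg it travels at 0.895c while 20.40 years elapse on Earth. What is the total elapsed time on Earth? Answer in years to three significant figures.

Leg 1: γ = 8.737; Δt_1 = 8.737 × 17.04 = 148.9 years.
Leg 2: β = 0.8224; γ = 1/√(1 − 0.8224²) = 1/√0.3237 = 1.758; Δt_2 = 1.758 × 7.632 = 13.42 years.
Leg 3: γ = 1/√(1 − 0.837²) = 1/√0.2994 = 1.827; Δt_3 = 1.827 × 20.64 = 37.72 years.
Leg 4: 20.40 years is already measured on Earth.
Total: 148.9 + 13.42 + 37.72 + 20.40 years.

Δt = 220 years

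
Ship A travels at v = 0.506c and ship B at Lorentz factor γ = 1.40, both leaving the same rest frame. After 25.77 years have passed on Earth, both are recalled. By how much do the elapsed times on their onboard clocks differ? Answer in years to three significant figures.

A: γ = 1/√(1 − 0.506²) = 1/√0.7440 = 1.159; τ_A = 25.77/1.159 = 22.23 years.
B: γ = 1.40; τ_B = 25.77/1.400 = 18.41 years.

|τ_A − τ_B| = 3.82 years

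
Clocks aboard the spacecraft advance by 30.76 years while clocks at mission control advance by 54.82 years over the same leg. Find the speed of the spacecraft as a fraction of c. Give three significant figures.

β = 0.828

The proper time is measured aboard the spacecraft (both events occur at the spacecraft's location); Δt is measured at mission control. γ = Δt/τ = 54.82/30.76 = 1.782.
β = √(1 − 1/γ²) = √(1 − 0.3148) = √0.6852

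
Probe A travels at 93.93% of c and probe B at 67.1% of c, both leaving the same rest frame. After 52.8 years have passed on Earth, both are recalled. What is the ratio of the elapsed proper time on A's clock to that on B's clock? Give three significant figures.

τ_A/τ_B = 0.463

A: β = 0.9393; γ = 1/√(1 − 0.9393²) = 1/√0.1177 = 2.915. B: β = 0.671; γ = 1/√(1 − 0.671²) = 1/√0.5498 = 1.349.
τ_A/τ_B = γ_B/γ_A = 1.349/2.915 = 0.4627, so τ_A/τ_B = 0.4627.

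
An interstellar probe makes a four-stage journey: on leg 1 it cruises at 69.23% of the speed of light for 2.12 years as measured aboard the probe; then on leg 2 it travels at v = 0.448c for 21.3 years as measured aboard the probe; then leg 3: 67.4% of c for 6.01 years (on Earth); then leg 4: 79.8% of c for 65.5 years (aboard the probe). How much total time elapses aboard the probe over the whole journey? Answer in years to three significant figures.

τ = 93.4 years

Leg 1: 2.12 years is already measured aboard the probe.
Leg 2: 21.3 years is already measured aboard the probe.
Leg 3: β = 0.674; γ = 1/√(1 − 0.674²) = 1/√0.5457 = 1.354; τ_3 = 6.01/1.354 = 4.440 years.
Leg 4: 65.5 years is already measured aboard the probe.
Total: 2.120 + 21.30 + 4.440 + 65.50 years.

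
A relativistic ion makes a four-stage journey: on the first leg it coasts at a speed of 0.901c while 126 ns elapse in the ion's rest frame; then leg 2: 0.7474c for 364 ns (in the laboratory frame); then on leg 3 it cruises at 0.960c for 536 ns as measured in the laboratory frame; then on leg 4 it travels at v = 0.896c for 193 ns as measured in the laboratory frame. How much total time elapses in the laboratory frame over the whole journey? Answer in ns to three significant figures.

Leg 1: γ = 1/√(1 − 0.901²) = 1/√0.1882 = 2.305; Δt_1 = 2.305 × 126 = 290.4 ns.
Leg 2: 364 ns is already measured in the laboratory frame.
Leg 3: 536 ns is already measured in the laboratory frame.
Leg 4: 193 ns is already measured in the laboratory frame.
Total: 290.4 + 364.0 + 536.0 + 193.0 ns.

Δt = 1380 ns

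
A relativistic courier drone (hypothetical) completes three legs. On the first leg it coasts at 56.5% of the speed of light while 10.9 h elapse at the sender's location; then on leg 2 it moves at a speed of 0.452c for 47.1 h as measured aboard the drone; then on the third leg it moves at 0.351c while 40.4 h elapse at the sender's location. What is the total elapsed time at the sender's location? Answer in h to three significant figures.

Δt = 104 h

Leg 1: 10.9 h is already measured at the sender's location.
Leg 2: γ = 1/√(1 − 0.452²) = 1/√0.7957 = 1.121; Δt_2 = 1.121 × 47.1 = 52.80 h.
Leg 3: 40.4 h is already measured at the sender's location.
Total: 10.90 + 52.80 + 40.40 h.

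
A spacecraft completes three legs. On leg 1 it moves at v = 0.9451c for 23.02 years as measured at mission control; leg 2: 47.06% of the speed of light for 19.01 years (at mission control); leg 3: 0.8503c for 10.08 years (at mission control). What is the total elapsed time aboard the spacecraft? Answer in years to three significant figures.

τ = 29.6 years

Leg 1: γ = 1/√(1 − 0.9451²) = 1/√0.1068 = 3.060; τ_1 = 23.02/3.060 = 7.523 years.
Leg 2: β = 0.4706; γ = 1/√(1 − 0.4706²) = 1/√0.7785 = 1.133; τ_2 = 19.01/1.133 = 16.77 years.
Leg 3: γ = 1/√(1 − 0.8503²) = 1/√0.2770 = 1.900; τ_3 = 10.08/1.900 = 5.305 years.
Total: 7.523 + 16.77 + 5.305 years.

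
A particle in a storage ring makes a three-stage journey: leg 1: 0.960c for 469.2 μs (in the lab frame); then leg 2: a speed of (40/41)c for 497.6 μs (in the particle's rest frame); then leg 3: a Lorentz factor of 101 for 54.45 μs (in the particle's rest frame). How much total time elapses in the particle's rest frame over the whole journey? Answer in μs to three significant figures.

τ = 683 μs

Leg 1: γ = 1/√(1 − 0.960²) = 25/7 ≈ 3.571; τ_1 = 469.2/3.571 = 131.4 μs.
Leg 2: 497.6 μs is already measured in the particle's rest frame.
Leg 3: 54.45 μs is already measured in the particle's rest frame.
Total: 131.4 + 497.6 + 54.45 μs.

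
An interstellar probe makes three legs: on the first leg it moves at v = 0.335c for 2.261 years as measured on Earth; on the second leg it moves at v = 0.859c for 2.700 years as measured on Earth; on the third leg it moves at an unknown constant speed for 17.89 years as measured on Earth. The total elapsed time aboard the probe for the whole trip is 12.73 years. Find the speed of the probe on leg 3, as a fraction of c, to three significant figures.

β = 0.857

Leg 1: γ = 1/√(1 − 0.335²) = 1/√0.8878 = 1.061; τ_1 = 2.261/1.061 = 2.130 years.
Leg 2: γ = 1/√(1 − 0.859²) = 1/√0.2621 = 1.953; τ_2 = 2.700/1.953 = 1.382 years.
Leg 3: speed unknown; τ_3 = 17.89/γ_3.
Total proper time: 2.130 + 1.382 + τ_3 = 12.73, so τ_3 = 12.73 − 3.513 = 9.217 years.
γ_3 = 17.89/9.217 = 1.941; β = √(1 − 1/γ²) = √0.7345.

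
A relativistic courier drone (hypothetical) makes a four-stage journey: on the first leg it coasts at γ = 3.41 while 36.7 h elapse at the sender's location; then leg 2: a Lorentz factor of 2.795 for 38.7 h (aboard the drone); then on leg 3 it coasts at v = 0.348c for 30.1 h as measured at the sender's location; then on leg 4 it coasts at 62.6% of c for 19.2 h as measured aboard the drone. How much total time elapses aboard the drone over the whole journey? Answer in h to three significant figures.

Leg 1: γ = 3.41; τ_1 = 36.7/3.410 = 10.76 h.
Leg 2: 38.7 h is already measured aboard the drone.
Leg 3: γ = 1/√(1 − 0.348²) = 1/√0.8789 = 1.067; τ_3 = 30.1/1.067 = 28.22 h.
Leg 4: 19.2 h is already measured aboard the drone.
Total: 10.76 + 38.70 + 28.22 + 19.20 h.

τ = 96.9 h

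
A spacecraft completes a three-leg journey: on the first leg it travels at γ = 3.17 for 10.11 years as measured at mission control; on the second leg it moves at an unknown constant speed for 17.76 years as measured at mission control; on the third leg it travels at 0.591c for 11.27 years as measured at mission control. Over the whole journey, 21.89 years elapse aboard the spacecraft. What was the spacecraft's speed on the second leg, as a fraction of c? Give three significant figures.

β = 0.841

Leg 1: γ = 3.17; τ_1 = 10.11/3.170 = 3.189 years.
Leg 2: speed unknown; τ_2 = 17.76/γ_2.
Leg 3: γ = 1/√(1 − 0.591²) = 1/√0.6507 = 1.240; τ_3 = 11.27/1.240 = 9.091 years.
Total proper time: 3.189 + τ_2 + 9.091 = 21.89, so τ_2 = 21.89 − 12.28 = 9.610 years.
γ_2 = 17.76/9.610 = 1.848; β = √(1 − 1/γ²) = √0.7072.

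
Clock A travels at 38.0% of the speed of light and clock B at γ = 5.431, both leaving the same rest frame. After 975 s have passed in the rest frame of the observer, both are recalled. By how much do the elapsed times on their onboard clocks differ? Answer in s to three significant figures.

A: β = 0.380; γ = 1/√(1 − 0.380²) = 1/√0.8556 = 1.081; τ_A = 975/1.081 = 901.9 s.
B: γ = 5.431; τ_B = 975/5.431 = 179.5 s.

|τ_A − τ_B| = 722 s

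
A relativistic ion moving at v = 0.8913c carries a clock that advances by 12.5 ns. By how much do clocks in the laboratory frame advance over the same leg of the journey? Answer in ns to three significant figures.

Δt = 27.6 ns

γ = 1/√(1 − 0.8913²) = 1/√0.2056 = 2.205
The interval measured in the ion's rest frame is the proper time (both events occur at the same place in that frame); the lab-frame interval is Δt = γτ = 2.205 × 12.5 ns.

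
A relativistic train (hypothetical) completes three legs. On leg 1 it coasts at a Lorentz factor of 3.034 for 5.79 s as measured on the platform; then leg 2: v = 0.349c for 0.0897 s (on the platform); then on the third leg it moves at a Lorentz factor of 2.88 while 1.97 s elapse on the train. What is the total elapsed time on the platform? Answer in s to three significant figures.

Leg 1: 5.79 s is already measured on the platform.
Leg 2: 0.0897 s is already measured on the platform.
Leg 3: γ = 2.88; Δt_3 = 2.880 × 1.97 = 5.674 s.
Total: 5.790 + 0.08970 + 5.674 s.

Δt = 11.6 s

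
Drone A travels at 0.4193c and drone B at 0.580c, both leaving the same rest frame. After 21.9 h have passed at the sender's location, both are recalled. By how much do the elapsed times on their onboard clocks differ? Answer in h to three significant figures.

|τ_A − τ_B| = 2.04 h

A: γ = 1/√(1 − 0.4193²) = 1/√0.8242 = 1.102; τ_A = 21.9/1.102 = 19.88 h.
B: γ = 1/√(1 − 0.580²) = 1/√0.6636 = 1.228; τ_B = 21.9/1.228 = 17.84 h.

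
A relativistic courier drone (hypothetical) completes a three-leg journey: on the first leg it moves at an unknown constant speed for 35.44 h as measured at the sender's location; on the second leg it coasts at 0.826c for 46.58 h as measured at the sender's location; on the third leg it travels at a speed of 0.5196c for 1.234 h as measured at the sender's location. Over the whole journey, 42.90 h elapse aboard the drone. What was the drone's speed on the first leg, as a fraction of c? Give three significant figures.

β = 0.898

Leg 1: speed unknown; τ_1 = 35.44/γ_1.
Leg 2: γ = 1/√(1 − 0.826²) = 1/√0.3177 = 1.774; τ_2 = 46.58/1.774 = 26.26 h.
Leg 3: γ = 1/√(1 − 0.5196²) = 1/√0.7300 = 1.170; τ_3 = 1.234/1.170 = 1.054 h.
Total proper time: τ_1 + 26.26 + 1.054 = 42.90, so τ_1 = 42.90 − 27.31 = 15.59 h.
γ_1 = 35.44/15.59 = 2.273; β = √(1 − 1/γ²) = √0.8065.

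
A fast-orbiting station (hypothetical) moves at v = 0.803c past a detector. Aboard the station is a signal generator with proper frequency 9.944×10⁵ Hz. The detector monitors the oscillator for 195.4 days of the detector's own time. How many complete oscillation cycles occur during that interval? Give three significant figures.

N = 1.00×10¹³

γ = 1/√(1 − 0.803²) = 1/√0.3552 = 1.678
During 195.4 days of lab time, the oscillator's proper time advances by τ = Δt/γ = 195.4/1.678 = 116.5 days = 1.006×10⁷ s.
N = f × τ = 9.944×10⁵ × 1.006×10⁷ = 1.001×10¹³.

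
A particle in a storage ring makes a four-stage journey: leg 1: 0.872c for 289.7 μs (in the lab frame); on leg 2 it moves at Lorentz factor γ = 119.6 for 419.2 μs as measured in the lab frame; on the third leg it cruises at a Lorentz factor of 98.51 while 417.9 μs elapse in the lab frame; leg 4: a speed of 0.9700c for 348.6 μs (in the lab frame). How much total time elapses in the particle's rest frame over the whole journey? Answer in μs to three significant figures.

Leg 1: γ = 1/√(1 − 0.872²) = 1/√0.2396 = 2.043; τ_1 = 289.7/2.043 = 141.8 μs.
Leg 2: γ = 119.6; τ_2 = 419.2/119.6 = 3.505 μs.
Leg 3: γ = 98.51; τ_3 = 417.9/98.51 = 4.242 μs.
Leg 4: γ = 1/√(1 − 0.9700²) = 1/√0.05910 = 4.113; τ_4 = 348.6/4.113 = 84.75 μs.
Total: 141.8 + 3.505 + 4.242 + 84.75 μs.

τ = 234 μs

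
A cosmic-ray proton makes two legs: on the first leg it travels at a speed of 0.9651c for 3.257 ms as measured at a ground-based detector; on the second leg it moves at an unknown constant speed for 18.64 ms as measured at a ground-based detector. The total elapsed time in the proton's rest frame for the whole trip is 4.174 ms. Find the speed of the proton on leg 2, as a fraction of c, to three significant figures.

Leg 1: γ = 1/√(1 − 0.9651²) = 1/√0.06858 = 3.819; τ_1 = 3.257/3.819 = 0.8529 ms.
Leg 2: speed unknown; τ_2 = 18.64/γ_2.
Total proper time: 0.8529 + τ_2 = 4.174, so τ_2 = 4.174 − 0.8529 = 3.321 ms.
γ_2 = 18.64/3.321 = 5.613; β = √(1 − 1/γ²) = √0.9683.

β = 0.984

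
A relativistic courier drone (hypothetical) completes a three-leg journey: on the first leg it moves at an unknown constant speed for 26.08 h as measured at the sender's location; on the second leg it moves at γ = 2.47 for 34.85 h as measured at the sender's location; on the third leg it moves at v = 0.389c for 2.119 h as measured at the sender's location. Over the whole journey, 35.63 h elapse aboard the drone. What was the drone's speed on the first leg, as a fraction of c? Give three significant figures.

Leg 1: speed unknown; τ_1 = 26.08/γ_1.
Leg 2: γ = 2.47; τ_2 = 34.85/2.470 = 14.11 h.
Leg 3: γ = 1/√(1 − 0.389²) = 1/√0.8487 = 1.085; τ_3 = 2.119/1.085 = 1.952 h.
Total proper time: τ_1 + 14.11 + 1.952 = 35.63, so τ_1 = 35.63 − 16.06 = 19.57 h.
γ_1 = 26.08/19.57 = 1.333; β = √(1 − 1/γ²) = √0.4370.

β = 0.661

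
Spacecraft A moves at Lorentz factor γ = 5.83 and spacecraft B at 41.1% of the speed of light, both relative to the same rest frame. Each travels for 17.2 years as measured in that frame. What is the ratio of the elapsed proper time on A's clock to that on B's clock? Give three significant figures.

τ_A/τ_B = 0.188

A: γ = 5.83. B: β = 0.411; γ = 1/√(1 − 0.411²) = 1/√0.8311 = 1.097.
τ_A/τ_B = γ_B/γ_A = 1.097/5.830 = 0.1882, so τ_A/τ_B = 0.1882.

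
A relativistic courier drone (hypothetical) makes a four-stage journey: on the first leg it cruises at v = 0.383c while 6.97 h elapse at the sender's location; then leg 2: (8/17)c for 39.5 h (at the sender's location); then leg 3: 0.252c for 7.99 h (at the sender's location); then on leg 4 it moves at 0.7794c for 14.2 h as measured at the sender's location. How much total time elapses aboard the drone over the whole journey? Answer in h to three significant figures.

Leg 1: γ = 1/√(1 − 0.383²) = 1/√0.8533 = 1.083; τ_1 = 6.97/1.083 = 6.439 h.
Leg 2: γ = 1/√(1 − (8/17)²) = 17/15 ≈ 1.133; τ_2 = 39.5/1.133 = 34.85 h.
Leg 3: γ = 1/√(1 − 0.252²) = 1/√0.9365 = 1.033; τ_3 = 7.99/1.033 = 7.732 h.
Leg 4: γ = 1/√(1 − 0.7794²) = 1/√0.3925 = 1.596; τ_4 = 14.2/1.596 = 8.897 h.
Total: 6.439 + 34.85 + 7.732 + 8.897 h.

τ = 57.9 h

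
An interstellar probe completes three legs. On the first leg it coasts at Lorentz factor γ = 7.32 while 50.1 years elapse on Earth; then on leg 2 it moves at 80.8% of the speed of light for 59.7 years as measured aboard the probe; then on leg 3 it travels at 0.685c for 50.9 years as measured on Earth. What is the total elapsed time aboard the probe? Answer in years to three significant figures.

Leg 1: γ = 7.32; τ_1 = 50.1/7.320 = 6.844 years.
Leg 2: 59.7 years is already measured aboard the probe.
Leg 3: γ = 1/√(1 − 0.685²) = 1/√0.5308 = 1.373; τ_3 = 50.9/1.373 = 37.08 years.
Total: 6.844 + 59.70 + 37.08 years.

τ = 104 years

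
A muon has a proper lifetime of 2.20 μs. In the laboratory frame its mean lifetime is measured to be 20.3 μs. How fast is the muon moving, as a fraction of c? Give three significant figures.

β = 0.994

γ = Δt/τ₀ = 20.3/2.20 = 9.227
β = √(1 − 1/γ²) = √(1 − 0.01175) = √0.9883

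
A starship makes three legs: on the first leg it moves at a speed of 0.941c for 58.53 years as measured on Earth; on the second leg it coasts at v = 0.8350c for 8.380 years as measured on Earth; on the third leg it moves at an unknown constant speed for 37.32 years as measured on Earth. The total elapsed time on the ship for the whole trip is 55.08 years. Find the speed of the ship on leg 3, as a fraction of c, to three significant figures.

Leg 1: γ = 1/√(1 − 0.941²) = 1/√0.1145 = 2.955; τ_1 = 58.53/2.955 = 19.81 years.
Leg 2: γ = 1/√(1 − 0.8350²) = 1/√0.3028 = 1.817; τ_2 = 8.380/1.817 = 4.611 years.
Leg 3: speed unknown; τ_3 = 37.32/γ_3.
Total proper time: 19.81 + 4.611 + τ_3 = 55.08, so τ_3 = 55.08 − 24.42 = 30.66 years.
γ_3 = 37.32/30.66 = 1.217; β = √(1 − 1/γ²) = √0.3250.

β = 0.570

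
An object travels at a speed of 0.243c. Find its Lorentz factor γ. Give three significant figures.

γ = 1.03

γ = 1/√(1 − 0.243²) = 1/√0.9410 = 1.031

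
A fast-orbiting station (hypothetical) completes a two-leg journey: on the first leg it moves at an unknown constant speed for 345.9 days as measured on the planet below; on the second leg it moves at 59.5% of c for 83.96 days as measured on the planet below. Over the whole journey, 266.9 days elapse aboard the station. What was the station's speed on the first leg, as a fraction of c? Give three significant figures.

β = 0.817

Leg 1: speed unknown; τ_1 = 345.9/γ_1.
Leg 2: β = 0.595; γ = 1/√(1 − 0.595²) = 1/√0.6460 = 1.244; τ_2 = 83.96/1.244 = 67.48 days.
Total proper time: τ_1 + 67.48 = 266.9, so τ_1 = 266.9 − 67.48 = 199.4 days.
γ_1 = 345.9/199.4 = 1.735; β = √(1 − 1/γ²) = √0.6676.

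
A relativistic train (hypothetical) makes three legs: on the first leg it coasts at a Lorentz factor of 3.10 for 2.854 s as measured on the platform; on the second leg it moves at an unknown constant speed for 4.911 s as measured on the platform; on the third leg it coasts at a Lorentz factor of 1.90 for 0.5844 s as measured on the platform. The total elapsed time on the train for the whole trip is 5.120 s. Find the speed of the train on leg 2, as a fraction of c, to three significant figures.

β = 0.610

Leg 1: γ = 3.10; τ_1 = 2.854/3.100 = 0.9206 s.
Leg 2: speed unknown; τ_2 = 4.911/γ_2.
Leg 3: γ = 1.90; τ_3 = 0.5844/1.900 = 0.3076 s.
Total proper time: 0.9206 + τ_2 + 0.3076 = 5.120, so τ_2 = 5.120 − 1.228 = 3.892 s.
γ_2 = 4.911/3.892 = 1.262; β = √(1 − 1/γ²) = √0.3720.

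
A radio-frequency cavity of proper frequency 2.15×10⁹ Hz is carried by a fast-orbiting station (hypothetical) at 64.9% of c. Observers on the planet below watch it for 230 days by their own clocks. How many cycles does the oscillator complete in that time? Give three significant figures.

N = 3.25×10¹⁶

β = 0.649; γ = 1/√(1 − 0.649²) = 1/√0.5788 = 1.314
During 230 days of lab time, the oscillator's proper time advances by τ = Δt/γ = 230/1.314 = 175.0 days = 1.512×10⁷ s.
N = f × τ = 2.15×10⁹ × 1.512×10⁷ = 3.250×10¹⁶.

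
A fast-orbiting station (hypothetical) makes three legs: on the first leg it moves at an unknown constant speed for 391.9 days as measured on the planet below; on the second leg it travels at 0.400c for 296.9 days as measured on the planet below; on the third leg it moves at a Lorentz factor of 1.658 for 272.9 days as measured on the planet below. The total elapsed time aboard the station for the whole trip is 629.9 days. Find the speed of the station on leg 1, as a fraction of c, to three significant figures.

β = 0.870

Leg 1: speed unknown; τ_1 = 391.9/γ_1.
Leg 2: γ = 1/√(1 − 0.400²) = 1/√0.8400 = 1.091; τ_2 = 296.9/1.091 = 272.1 days.
Leg 3: γ = 1.658; τ_3 = 272.9/1.658 = 164.6 days.
Total proper time: τ_1 + 272.1 + 164.6 = 629.9, so τ_1 = 629.9 − 436.7 = 193.2 days.
γ_1 = 391.9/193.2 = 2.029; β = √(1 − 1/γ²) = √0.7570.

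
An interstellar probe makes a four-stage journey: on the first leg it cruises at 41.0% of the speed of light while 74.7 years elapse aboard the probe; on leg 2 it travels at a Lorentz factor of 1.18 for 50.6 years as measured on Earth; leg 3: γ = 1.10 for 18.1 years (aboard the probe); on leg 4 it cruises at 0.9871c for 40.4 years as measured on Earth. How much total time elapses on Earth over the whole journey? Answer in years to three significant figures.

Δt = 193 years

Leg 1: β = 0.410; γ = 1/√(1 − 0.410²) = 1/√0.8319 = 1.096; Δt_1 = 1.096 × 74.7 = 81.90 years.
Leg 2: 50.6 years is already measured on Earth.
Leg 3: γ = 1.10; Δt_3 = 1.100 × 18.1 = 19.91 years.
Leg 4: 40.4 years is already measured on Earth.
Total: 81.90 + 50.60 + 19.91 + 40.40 years.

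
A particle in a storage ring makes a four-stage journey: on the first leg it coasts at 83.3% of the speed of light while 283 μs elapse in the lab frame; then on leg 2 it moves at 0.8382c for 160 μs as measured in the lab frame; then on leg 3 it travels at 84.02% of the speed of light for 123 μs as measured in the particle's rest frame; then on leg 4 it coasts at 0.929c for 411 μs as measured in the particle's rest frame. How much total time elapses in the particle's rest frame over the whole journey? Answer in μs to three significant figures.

τ = 778 μs

Leg 1: β = 0.833; γ = 1/√(1 − 0.833²) = 1/√0.3061 = 1.807; τ_1 = 283/1.807 = 156.6 μs.
Leg 2: γ = 1/√(1 − 0.8382²) = 1/√0.2974 = 1.834; τ_2 = 160/1.834 = 87.26 μs.
Leg 3: 123 μs is already measured in the particle's rest frame.
Leg 4: 411 μs is already measured in the particle's rest frame.
Total: 156.6 + 87.26 + 123.0 + 411.0 μs.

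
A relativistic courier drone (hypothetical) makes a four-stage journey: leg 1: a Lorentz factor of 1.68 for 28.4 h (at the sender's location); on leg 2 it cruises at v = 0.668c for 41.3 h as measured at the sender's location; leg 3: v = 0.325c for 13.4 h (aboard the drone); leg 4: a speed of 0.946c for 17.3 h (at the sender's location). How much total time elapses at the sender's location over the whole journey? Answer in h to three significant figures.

Δt = 101 h

Leg 1: 28.4 h is already measured at the sender's location.
Leg 2: 41.3 h is already measured at the sender's location.
Leg 3: γ = 1/√(1 − 0.325²) = 1/√0.8944 = 1.057; Δt_3 = 1.057 × 13.4 = 14.17 h.
Leg 4: 17.3 h is already measured at the sender's location.
Total: 28.40 + 41.30 + 14.17 + 17.30 h.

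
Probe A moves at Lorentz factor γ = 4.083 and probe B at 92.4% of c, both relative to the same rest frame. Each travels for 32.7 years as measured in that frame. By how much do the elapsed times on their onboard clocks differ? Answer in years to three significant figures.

A: γ = 4.083; τ_A = 32.7/4.083 = 8.009 years.
B: β = 0.924; γ = 1/√(1 − 0.924²) = 1/√0.1462 = 2.615; τ_B = 32.7/2.615 = 12.50 years.

|τ_A − τ_B| = 4.50 years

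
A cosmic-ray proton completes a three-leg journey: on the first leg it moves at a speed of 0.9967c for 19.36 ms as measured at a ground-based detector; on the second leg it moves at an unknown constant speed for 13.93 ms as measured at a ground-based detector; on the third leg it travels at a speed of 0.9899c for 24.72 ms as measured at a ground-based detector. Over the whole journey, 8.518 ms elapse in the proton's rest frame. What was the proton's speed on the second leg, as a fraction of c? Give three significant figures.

Leg 1: γ = 1/√(1 − 0.9967²) = 1/√0.006589 = 12.32; τ_1 = 19.36/12.32 = 1.572 ms.
Leg 2: speed unknown; τ_2 = 13.93/γ_2.
Leg 3: γ = 1/√(1 − 0.9899²) = 1/√0.02010 = 7.054; τ_3 = 24.72/7.054 = 3.504 ms.
Total proper time: 1.572 + τ_2 + 3.504 = 8.518, so τ_2 = 8.518 − 5.076 = 3.442 ms.
γ_2 = 13.93/3.442 = 4.047; β = √(1 − 1/γ²) = √0.9389.

β = 0.969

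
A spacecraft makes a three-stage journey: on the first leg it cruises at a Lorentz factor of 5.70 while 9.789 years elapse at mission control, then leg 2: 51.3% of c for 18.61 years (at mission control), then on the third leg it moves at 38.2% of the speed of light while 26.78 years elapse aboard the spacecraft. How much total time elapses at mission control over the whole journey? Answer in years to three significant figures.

Leg 1: 9.789 years is already measured at mission control.
Leg 2: 18.61 years is already measured at mission control.
Leg 3: β = 0.382; γ = 1/√(1 − 0.382²) = 1/√0.8541 = 1.082; Δt_3 = 1.082 × 26.78 = 28.98 years.
Total: 9.789 + 18.61 + 28.98 years.

Δt = 57.4 years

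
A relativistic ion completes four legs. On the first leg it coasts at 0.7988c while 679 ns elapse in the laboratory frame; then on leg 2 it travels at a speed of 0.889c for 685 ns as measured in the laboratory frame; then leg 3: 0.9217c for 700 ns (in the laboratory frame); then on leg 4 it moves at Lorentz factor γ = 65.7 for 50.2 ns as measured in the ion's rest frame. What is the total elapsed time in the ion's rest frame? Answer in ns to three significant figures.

Leg 1: γ = 1/√(1 − 0.7988²) = 1/√0.3619 = 1.662; τ_1 = 679/1.662 = 408.5 ns.
Leg 2: γ = 1/√(1 − 0.889²) = 1/√0.2097 = 2.184; τ_2 = 685/2.184 = 313.7 ns.
Leg 3: γ = 1/√(1 − 0.9217²) = 1/√0.1505 = 2.578; τ_3 = 700/2.578 = 271.5 ns.
Leg 4: 50.2 ns is already measured in the ion's rest frame.
Total: 408.5 + 313.7 + 271.5 + 50.20 ns.

τ = 1040 ns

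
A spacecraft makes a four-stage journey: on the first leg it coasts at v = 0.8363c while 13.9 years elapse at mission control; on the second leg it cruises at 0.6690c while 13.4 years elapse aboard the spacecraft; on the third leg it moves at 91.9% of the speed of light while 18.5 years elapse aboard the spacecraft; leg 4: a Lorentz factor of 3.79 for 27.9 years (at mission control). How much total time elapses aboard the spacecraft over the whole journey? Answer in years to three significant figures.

τ = 46.9 years

Leg 1: γ = 1/√(1 − 0.8363²) = 1/√0.3006 = 1.824; τ_1 = 13.9/1.824 = 7.621 years.
Leg 2: 13.4 years is already measured aboard the spacecraft.
Leg 3: 18.5 years is already measured aboard the spacecraft.
Leg 4: γ = 3.79; τ_4 = 27.9/3.790 = 7.361 years.
Total: 7.621 + 13.40 + 18.50 + 7.361 years.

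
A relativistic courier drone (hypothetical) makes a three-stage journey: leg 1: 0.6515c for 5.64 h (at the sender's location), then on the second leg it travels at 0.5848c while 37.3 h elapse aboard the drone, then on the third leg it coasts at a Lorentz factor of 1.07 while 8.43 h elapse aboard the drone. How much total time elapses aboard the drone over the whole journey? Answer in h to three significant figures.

τ = 50.0 h

Leg 1: γ = 1/√(1 − 0.6515²) = 1/√0.5755 = 1.318; τ_1 = 5.64/1.318 = 4.279 h.
Leg 2: 37.3 h is already measured aboard the drone.
Leg 3: 8.43 h is already measured aboard the drone.
Total: 4.279 + 37.30 + 8.430 h.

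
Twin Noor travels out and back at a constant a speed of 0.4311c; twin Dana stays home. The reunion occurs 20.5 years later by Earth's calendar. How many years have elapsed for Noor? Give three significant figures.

γ = 1/√(1 − 0.4311²) = 1/√0.8142 = 1.108
Noor's clock measures proper time along the trip: τ = Δt/γ = 20.5/1.108 years.

τ = 18.5 years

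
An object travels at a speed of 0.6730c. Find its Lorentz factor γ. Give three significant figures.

γ = 1/√(1 − 0.6730²) = 1/√0.5471 = 1.352

γ = 1.35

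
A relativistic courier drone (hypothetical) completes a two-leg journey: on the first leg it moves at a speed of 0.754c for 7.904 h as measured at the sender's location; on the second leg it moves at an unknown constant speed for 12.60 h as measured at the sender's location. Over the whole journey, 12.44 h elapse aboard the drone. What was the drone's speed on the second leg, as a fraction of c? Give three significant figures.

β = 0.818

Leg 1: γ = 1/√(1 − 0.754²) = 1/√0.4315 = 1.522; τ_1 = 7.904/1.522 = 5.192 h.
Leg 2: speed unknown; τ_2 = 12.60/γ_2.
Total proper time: 5.192 + τ_2 = 12.44, so τ_2 = 12.44 − 5.192 = 7.248 h.
γ_2 = 12.60/7.248 = 1.738; β = √(1 − 1/γ²) = √0.6691.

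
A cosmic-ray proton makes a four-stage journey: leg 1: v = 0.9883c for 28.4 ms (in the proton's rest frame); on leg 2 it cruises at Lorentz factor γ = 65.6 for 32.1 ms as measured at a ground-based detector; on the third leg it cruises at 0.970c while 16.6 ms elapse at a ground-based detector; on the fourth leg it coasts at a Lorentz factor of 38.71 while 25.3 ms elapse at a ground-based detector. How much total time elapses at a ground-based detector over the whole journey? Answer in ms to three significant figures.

Leg 1: γ = 1/√(1 − 0.9883²) = 1/√0.02326 = 6.556; Δt_1 = 6.556 × 28.4 = 186.2 ms.
Leg 2: 32.1 ms is already measured at a ground-based detector.
Leg 3: 16.6 ms is already measured at a ground-based detector.
Leg 4: 25.3 ms is already measured at a ground-based detector.
Total: 186.2 + 32.10 + 16.60 + 25.30 ms.

Δt = 260 ms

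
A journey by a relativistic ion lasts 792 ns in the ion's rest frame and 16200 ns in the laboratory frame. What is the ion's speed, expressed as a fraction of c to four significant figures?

The proper time is measured in the ion's rest frame (both events occur at the ion's location); Δt is measured in the laboratory frame. γ = Δt/τ = 16200/792 = 20.45.
β = √(1 − 1/γ²) = √(1 − 0.002390) = √0.9976

β = 0.9988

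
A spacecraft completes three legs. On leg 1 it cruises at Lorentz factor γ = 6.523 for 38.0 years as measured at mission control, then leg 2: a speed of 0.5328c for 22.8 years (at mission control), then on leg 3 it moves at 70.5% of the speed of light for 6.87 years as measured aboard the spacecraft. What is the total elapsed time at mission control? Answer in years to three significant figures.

Δt = 70.5 years

Leg 1: 38.0 years is already measured at mission control.
Leg 2: 22.8 years is already measured at mission control.
Leg 3: β = 0.705; γ = 1/√(1 − 0.705²) = 1/√0.5030 = 1.410; Δt_3 = 1.410 × 6.87 = 9.687 years.
Total: 38.00 + 22.80 + 9.687 years.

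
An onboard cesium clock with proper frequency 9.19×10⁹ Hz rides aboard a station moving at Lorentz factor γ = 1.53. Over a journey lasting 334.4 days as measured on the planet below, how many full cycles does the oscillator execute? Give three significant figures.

N = 1.74×10¹⁷

γ = 1.53
The oscillator's own cycle count is N = f × τ where τ is the proper time aboard the station. τ = Δt/γ = 334.4/1.530 = 218.6 days = 1.888×10⁷ s.
N = 9.19×10⁹ × 1.888×10⁷ = 1.735×10¹⁷.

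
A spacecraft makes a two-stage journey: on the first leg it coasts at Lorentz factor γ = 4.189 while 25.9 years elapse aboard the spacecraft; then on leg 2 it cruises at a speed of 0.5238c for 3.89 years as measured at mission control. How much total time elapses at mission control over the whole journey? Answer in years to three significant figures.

Leg 1: γ = 4.189; Δt_1 = 4.189 × 25.9 = 108.5 years.
Leg 2: 3.89 years is already measured at mission control.
Total: 108.5 + 3.890 years.

Δt = 112 years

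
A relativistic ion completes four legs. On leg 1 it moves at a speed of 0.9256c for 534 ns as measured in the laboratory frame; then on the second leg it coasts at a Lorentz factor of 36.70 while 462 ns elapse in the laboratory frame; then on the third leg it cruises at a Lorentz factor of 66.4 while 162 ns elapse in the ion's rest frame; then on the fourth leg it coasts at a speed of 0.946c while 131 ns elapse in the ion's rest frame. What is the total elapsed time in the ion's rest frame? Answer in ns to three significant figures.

τ = 508 ns

Leg 1: γ = 1/√(1 − 0.9256²) = 1/√0.1433 = 2.642; τ_1 = 534/2.642 = 202.1 ns.
Leg 2: γ = 36.70; τ_2 = 462/36.70 = 12.59 ns.
Leg 3: 162 ns is already measured in the ion's rest frame.
Leg 4: 131 ns is already measured in the ion's rest frame.
Total: 202.1 + 12.59 + 162.0 + 131.0 ns.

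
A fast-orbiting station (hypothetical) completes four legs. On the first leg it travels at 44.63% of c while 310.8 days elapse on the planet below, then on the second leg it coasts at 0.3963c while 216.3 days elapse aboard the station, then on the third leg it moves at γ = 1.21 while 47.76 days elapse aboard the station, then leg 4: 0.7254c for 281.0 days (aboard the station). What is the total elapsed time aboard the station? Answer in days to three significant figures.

τ = 823 days

Leg 1: β = 0.4463; γ = 1/√(1 − 0.4463²) = 1/√0.8008 = 1.117; τ_1 = 310.8/1.117 = 278.1 days.
Leg 2: 216.3 days is already measured aboard the station.
Leg 3: 47.76 days is already measured aboard the station.
Leg 4: 281.0 days is already measured aboard the station.
Total: 278.1 + 216.3 + 47.76 + 281.0 days.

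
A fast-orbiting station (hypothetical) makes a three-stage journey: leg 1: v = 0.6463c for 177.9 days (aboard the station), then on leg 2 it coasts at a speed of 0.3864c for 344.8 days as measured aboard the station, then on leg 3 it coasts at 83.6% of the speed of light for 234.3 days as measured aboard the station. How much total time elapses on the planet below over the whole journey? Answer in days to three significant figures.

Leg 1: γ = 1/√(1 − 0.6463²) = 1/√0.5823 = 1.310; Δt_1 = 1.310 × 177.9 = 233.1 days.
Leg 2: γ = 1/√(1 − 0.3864²) = 1/√0.8507 = 1.084; Δt_2 = 1.084 × 344.8 = 373.8 days.
Leg 3: β = 0.836; γ = 1/√(1 − 0.836²) = 1/√0.3011 = 1.822; Δt_3 = 1.822 × 234.3 = 427.0 days.
Total: 233.1 + 373.8 + 427.0 days.

Δt = 1030 days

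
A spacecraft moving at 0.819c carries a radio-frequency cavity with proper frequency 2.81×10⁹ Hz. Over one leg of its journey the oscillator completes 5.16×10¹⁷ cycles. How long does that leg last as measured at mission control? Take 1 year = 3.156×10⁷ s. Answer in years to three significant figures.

Δt = 10.1 years

γ = 1/√(1 − 0.819²) = 1/√0.3292 = 1.743
Proper time for N cycles: τ = N/f = 5.16×10¹⁷/(2.81×10⁹) = 1.836×10⁸ s = 5.818 years.
Lab-frame duration Δt = γτ = 1.743 × 5.818 = 10.14 years.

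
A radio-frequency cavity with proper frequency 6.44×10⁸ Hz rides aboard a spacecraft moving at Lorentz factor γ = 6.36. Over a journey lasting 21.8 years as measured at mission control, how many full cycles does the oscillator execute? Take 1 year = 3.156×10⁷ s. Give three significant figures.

γ = 6.36
The oscillator's own cycle count is N = f × τ where τ is the proper time aboard the spacecraft. τ = Δt/γ = 21.8/6.360 = 3.428 years = 1.082×10⁸ s.
N = 6.44×10⁸ × 1.082×10⁸ = 6.967×10¹⁶.

N = 6.97×10¹⁶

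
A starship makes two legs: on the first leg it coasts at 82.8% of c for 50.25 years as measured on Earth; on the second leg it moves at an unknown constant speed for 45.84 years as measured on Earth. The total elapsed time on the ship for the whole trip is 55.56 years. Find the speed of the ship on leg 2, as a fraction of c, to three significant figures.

Leg 1: β = 0.828; γ = 1/√(1 − 0.828²) = 1/√0.3144 = 1.783; τ_1 = 50.25/1.783 = 28.18 years.
Leg 2: speed unknown; τ_2 = 45.84/γ_2.
Total proper time: 28.18 + τ_2 = 55.56, so τ_2 = 55.56 − 28.18 = 27.38 years.
γ_2 = 45.84/27.38 = 1.674; β = √(1 − 1/γ²) = √0.6431.

β = 0.802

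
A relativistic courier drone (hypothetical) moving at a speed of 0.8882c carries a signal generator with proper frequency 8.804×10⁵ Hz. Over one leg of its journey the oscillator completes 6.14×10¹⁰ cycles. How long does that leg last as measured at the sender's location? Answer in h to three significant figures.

Δt = 42.2 h

γ = 1/√(1 − 0.8882²) = 1/√0.2111 = 2.176
Proper time for N cycles: τ = N/f = 6.14×10¹⁰/(8.804×10⁵) = 6.974×10⁴ s = 19.37 h.
Lab-frame duration Δt = γτ = 2.176 × 19.37 = 42.16 h.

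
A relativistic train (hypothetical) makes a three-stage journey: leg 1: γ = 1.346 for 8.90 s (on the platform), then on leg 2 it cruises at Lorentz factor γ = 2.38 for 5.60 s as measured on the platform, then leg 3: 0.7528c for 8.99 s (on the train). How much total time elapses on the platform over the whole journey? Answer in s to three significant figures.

Leg 1: 8.90 s is already measured on the platform.
Leg 2: 5.60 s is already measured on the platform.
Leg 3: γ = 1/√(1 − 0.7528²) = 1/√0.4333 = 1.519; Δt_3 = 1.519 × 8.99 = 13.66 s.
Total: 8.900 + 5.600 + 13.66 s.

Δt = 28.2 s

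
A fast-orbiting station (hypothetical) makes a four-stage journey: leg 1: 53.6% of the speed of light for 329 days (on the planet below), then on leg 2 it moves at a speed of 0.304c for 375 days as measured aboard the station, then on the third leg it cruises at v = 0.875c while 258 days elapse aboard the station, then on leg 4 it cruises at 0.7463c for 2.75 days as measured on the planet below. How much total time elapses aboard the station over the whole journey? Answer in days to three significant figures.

Leg 1: β = 0.536; γ = 1/√(1 − 0.536²) = 1/√0.7127 = 1.185; τ_1 = 329/1.185 = 277.7 days.
Leg 2: 375 days is already measured aboard the station.
Leg 3: 258 days is already measured aboard the station.
Leg 4: γ = 1/√(1 − 0.7463²) = 1/√0.4430 = 1.502; τ_4 = 2.75/1.502 = 1.830 days.
Total: 277.7 + 375.0 + 258.0 + 1.830 days.

τ = 913 days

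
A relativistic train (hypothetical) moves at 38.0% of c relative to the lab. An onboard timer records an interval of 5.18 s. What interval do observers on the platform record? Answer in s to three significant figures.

Δt = 5.60 s

β = 0.380; γ = 1/√(1 − 0.380²) = 1/√0.8556 = 1.081
The interval measured on the train is the proper time (both events occur at the same place in that frame); the lab-frame interval is Δt = γτ = 1.081 × 5.18 s.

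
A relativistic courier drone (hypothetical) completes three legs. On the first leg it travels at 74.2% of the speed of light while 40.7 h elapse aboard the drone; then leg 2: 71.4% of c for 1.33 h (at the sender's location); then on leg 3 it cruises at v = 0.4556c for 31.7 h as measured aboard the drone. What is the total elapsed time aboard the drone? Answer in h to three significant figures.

τ = 73.3 h

Leg 1: 40.7 h is already measured aboard the drone.
Leg 2: β = 0.714; γ = 1/√(1 − 0.714²) = 1/√0.4902 = 1.428; τ_2 = 1.33/1.428 = 0.9312 h.
Leg 3: 31.7 h is already measured aboard the drone.
Total: 40.70 + 0.9312 + 31.70 h.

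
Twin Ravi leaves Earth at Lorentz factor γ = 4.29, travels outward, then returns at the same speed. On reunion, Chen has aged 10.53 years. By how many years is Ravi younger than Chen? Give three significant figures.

Δt − τ = 8.08 years

γ = 4.29
Ravi's elapsed proper time: τ = 10.53/4.290 = 2.455 years.
Age gap = Δt − τ = 10.53 − 2.455 years.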